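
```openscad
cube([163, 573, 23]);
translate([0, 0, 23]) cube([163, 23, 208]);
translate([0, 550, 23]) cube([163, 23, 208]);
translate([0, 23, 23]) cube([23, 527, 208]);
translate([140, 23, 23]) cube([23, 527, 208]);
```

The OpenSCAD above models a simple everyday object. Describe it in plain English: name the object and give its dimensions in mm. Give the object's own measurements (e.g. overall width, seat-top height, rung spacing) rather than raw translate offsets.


An open-topped rectangular box: outside dimensions 163×573×231 mm, with a uniform wall and base thickness of 23 mm. The base is a full 163×573 slab on the floor; four walls sit on top of the base. The front and back walls (the −y and +y sides) span the full width; the two side walls fit between them.


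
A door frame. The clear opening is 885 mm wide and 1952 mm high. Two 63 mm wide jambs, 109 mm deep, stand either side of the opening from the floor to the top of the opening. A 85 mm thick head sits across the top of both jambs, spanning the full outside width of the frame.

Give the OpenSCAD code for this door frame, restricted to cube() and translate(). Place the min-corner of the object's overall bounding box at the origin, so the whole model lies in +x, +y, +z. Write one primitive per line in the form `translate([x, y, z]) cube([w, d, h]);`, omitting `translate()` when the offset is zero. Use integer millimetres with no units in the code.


cube([63, 109, 1952]);
translate([948, 0, 0]) cube([63, 109, 1952]);
translate([0, 0, 1952]) cube([1011, 109, 85]);


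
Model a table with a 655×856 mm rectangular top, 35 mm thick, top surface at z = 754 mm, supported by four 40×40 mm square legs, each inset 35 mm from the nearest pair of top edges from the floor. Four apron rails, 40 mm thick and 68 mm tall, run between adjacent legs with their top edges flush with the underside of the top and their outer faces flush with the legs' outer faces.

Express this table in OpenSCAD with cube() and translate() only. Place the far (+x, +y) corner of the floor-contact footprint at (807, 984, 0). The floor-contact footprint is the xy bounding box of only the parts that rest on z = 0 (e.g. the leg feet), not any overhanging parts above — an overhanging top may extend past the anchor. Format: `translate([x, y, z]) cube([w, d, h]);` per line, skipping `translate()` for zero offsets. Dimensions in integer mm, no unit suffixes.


translate([187, 163, 719]) cube([655, 856, 35]);
translate([222, 198, 0]) cube([40, 40, 719]);
translate([767, 198, 0]) cube([40, 40, 719]);
translate([222, 944, 0]) cube([40, 40, 719]);
translate([767, 944, 0]) cube([40, 40, 719]);
translate([262, 198, 651]) cube([505, 40, 68]);
translate([262, 944, 651]) cube([505, 40, 68]);
translate([222, 238, 651]) cube([40, 706, 68]);
translate([767, 238, 651]) cube([40, 706, 68]);


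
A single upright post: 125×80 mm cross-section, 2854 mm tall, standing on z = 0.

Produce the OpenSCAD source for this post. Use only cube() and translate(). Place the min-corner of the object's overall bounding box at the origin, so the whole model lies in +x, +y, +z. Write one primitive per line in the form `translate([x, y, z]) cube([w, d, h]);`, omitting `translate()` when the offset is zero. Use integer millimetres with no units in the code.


cube([125, 80, 2854]);


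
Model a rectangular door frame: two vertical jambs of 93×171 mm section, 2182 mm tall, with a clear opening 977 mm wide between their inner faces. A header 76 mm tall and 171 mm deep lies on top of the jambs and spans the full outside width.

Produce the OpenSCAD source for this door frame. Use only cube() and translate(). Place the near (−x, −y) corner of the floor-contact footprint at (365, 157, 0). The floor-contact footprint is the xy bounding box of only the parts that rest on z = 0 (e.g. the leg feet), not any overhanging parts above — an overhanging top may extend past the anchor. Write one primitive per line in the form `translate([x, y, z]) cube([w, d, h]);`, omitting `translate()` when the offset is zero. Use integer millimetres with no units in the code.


translate([365, 157, 0]) cube([93, 171, 2182]);
translate([1435, 157, 0]) cube([93, 171, 2182]);
translate([365, 157, 2182]) cube([1163, 171, 76]);


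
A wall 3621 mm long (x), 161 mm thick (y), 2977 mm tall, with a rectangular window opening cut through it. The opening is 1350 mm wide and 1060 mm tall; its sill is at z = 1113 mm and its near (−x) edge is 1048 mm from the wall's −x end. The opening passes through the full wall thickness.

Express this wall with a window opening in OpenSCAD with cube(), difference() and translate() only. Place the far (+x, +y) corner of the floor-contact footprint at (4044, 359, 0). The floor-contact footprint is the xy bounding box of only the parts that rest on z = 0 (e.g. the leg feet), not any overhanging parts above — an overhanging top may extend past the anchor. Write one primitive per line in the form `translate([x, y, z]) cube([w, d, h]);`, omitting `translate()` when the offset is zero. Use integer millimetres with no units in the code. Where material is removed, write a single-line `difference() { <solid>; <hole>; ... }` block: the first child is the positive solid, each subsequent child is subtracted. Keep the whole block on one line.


difference() { translate([423, 198, 0]) cube([3621, 161, 2977]); translate([1471, 198, 1113]) cube([1350, 161, 1060]); }


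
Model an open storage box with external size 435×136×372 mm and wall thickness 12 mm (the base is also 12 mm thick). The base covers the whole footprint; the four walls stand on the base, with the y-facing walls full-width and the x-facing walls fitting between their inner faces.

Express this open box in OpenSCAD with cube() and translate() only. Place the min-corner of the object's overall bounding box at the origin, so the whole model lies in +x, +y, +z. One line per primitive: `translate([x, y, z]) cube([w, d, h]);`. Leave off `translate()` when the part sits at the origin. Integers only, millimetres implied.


cube([435, 136, 12]);
translate([0, 0, 12]) cube([435, 12, 360]);
translate([0, 124, 12]) cube([435, 12, 360]);
translate([0, 12, 12]) cube([12, 112, 360]);
translate([423, 12, 12]) cube([12, 112, 360]);


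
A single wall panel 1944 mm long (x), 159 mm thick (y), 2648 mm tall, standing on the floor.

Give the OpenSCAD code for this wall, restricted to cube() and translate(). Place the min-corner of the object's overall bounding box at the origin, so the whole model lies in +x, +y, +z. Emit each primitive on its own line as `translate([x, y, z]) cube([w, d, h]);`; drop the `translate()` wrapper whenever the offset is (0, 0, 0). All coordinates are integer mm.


cube([1944, 159, 2648]);


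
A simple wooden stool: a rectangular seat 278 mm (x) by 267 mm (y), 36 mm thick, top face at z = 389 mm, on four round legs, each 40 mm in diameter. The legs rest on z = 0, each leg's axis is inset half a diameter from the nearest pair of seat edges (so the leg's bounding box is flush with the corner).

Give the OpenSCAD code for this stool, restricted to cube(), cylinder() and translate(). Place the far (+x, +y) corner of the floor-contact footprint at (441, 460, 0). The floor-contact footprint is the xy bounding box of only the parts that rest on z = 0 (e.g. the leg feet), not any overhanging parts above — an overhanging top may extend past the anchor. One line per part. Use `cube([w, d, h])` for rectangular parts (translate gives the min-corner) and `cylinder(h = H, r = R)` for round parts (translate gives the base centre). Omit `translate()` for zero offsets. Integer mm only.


translate([163, 193, 353]) cube([278, 267, 36]);
translate([183, 213, 0]) cylinder(h = 353, r = 20);
translate([421, 213, 0]) cylinder(h = 353, r = 20);
translate([183, 440, 0]) cylinder(h = 353, r = 20);
translate([421, 440, 0]) cylinder(h = 353, r = 20);


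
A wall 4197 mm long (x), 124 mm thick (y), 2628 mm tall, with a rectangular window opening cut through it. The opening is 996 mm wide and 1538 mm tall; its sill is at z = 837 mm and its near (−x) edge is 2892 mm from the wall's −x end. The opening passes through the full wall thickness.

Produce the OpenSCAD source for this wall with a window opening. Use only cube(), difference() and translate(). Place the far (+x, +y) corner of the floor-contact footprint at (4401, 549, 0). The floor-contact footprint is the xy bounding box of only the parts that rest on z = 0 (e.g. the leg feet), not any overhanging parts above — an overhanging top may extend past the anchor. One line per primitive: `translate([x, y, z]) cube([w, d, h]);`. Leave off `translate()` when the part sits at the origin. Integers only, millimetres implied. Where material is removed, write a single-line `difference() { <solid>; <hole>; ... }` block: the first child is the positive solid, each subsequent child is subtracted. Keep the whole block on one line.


difference() { translate([204, 425, 0]) cube([4197, 124, 2628]); translate([3096, 425, 837]) cube([996, 124, 1538]); }


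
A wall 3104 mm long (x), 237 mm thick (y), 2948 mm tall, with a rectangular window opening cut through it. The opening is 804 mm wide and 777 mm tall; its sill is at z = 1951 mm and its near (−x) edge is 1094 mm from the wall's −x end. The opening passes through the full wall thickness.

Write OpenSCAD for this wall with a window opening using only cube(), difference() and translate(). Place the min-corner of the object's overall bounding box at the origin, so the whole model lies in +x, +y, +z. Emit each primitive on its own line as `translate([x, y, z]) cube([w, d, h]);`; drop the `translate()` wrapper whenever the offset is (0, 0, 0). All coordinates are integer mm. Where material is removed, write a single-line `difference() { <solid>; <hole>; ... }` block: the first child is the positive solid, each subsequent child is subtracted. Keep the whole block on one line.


difference() { cube([3104, 237, 2948]); translate([1094, 0, 1951]) cube([804, 237, 777]); }


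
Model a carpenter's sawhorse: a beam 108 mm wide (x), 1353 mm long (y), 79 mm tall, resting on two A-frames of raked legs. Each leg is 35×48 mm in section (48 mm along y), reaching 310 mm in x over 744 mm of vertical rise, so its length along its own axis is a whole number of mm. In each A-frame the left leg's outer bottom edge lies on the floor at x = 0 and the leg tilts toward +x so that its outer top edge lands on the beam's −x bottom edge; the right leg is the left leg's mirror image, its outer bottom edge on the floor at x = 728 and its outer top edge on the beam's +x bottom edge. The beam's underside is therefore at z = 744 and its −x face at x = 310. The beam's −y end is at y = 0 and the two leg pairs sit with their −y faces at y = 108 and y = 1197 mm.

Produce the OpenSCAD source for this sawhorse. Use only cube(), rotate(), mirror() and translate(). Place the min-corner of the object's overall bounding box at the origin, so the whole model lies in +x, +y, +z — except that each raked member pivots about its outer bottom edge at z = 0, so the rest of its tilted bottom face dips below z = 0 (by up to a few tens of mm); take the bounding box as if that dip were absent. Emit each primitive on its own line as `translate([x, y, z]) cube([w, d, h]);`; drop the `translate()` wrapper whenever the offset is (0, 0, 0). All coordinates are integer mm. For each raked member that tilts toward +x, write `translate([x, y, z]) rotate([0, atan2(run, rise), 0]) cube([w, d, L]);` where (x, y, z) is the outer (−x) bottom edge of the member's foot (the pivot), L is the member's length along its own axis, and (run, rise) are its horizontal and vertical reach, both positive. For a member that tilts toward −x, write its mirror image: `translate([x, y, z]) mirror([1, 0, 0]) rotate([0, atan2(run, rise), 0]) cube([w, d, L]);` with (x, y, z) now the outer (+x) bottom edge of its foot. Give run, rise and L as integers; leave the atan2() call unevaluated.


translate([310, 0, 744]) cube([108, 1353, 79]);
translate([0, 108, 0]) rotate([0, atan2(310, 744), 0]) cube([35, 48, 806]);
translate([728, 108, 0]) mirror([1, 0, 0]) rotate([0, atan2(310, 744), 0]) cube([35, 48, 806]);
translate([0, 1197, 0]) rotate([0, atan2(310, 744), 0]) cube([35, 48, 806]);
translate([728, 1197, 0]) mirror([1, 0, 0]) rotate([0, atan2(310, 744), 0]) cube([35, 48, 806]);


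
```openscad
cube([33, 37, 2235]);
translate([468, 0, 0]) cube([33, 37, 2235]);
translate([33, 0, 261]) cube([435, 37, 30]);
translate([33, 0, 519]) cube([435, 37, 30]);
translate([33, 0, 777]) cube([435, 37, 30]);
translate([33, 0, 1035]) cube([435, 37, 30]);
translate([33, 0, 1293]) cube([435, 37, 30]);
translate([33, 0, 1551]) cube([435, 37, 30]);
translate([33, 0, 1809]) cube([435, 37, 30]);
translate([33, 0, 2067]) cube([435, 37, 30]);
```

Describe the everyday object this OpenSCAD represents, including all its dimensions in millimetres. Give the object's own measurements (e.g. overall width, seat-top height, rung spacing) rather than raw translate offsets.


A straight ladder. Two 33×37 mm vertical rails, 2235 mm tall, stand 501 mm apart (outside-to-outside) with their front faces coplanar on the −y side. 8 rungs, each 37 mm deep and 30 mm tall, span between the inner faces of the rails, front faces flush with the rails. The lowest rung's underside is at z = 261 mm and rungs are spaced 258 mm apart (underside to underside).


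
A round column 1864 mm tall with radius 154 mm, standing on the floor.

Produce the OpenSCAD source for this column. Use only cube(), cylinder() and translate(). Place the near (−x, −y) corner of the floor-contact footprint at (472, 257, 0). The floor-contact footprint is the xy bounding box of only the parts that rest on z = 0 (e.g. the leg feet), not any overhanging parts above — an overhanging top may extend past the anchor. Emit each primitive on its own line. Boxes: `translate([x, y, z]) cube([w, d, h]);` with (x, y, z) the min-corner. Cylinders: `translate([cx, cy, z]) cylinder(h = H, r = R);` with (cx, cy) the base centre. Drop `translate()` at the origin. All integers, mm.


translate([626, 411, 0]) cylinder(h = 1864, r = 154);


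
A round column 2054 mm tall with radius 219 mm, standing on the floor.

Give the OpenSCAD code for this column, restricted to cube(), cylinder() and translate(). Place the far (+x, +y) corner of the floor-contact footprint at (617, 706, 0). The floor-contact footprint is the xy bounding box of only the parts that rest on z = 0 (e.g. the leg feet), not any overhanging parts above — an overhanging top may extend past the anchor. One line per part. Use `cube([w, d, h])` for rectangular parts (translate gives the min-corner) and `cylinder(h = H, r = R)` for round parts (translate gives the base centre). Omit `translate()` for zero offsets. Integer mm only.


translate([398, 487, 0]) cylinder(h = 2054, r = 219);


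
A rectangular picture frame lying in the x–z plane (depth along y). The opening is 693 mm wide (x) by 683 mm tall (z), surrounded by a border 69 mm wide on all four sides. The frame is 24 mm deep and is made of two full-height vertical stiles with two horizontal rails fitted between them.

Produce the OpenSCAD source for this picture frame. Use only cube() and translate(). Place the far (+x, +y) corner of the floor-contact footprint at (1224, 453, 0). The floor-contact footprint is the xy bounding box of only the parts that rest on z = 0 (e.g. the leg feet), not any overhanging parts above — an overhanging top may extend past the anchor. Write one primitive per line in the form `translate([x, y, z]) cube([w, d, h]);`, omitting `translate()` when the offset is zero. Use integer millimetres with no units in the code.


translate([393, 429, 0]) cube([69, 24, 821]);
translate([1155, 429, 0]) cube([69, 24, 821]);
translate([462, 429, 0]) cube([693, 24, 69]);
translate([462, 429, 752]) cube([693, 24, 69]);


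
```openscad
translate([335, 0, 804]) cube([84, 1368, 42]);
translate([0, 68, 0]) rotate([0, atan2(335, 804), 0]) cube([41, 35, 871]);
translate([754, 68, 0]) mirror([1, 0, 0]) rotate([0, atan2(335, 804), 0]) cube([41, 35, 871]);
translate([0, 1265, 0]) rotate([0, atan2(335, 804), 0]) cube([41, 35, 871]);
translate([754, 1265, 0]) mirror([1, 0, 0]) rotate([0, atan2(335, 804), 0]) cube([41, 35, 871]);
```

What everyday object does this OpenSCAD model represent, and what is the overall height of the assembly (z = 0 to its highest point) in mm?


A sawhorse. The overall height is 846 mm.

A beam across two mirrored pairs of raked legs — a sawhorse. The beam's underside is at z = 804 (matching the legs' vertical rise in atan2(335, 804)) and the beam is 42 mm tall, so its top is at 804 + 42 = 846 mm. The raked legs top out at the beam's underside, so that is the highest point.


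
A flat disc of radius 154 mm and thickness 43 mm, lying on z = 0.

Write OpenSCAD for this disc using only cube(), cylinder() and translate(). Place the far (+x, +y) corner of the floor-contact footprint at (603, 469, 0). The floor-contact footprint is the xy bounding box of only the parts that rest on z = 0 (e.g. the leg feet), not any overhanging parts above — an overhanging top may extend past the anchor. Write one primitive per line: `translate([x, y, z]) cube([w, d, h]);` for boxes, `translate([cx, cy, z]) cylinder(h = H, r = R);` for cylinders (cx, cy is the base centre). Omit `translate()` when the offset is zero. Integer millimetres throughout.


translate([449, 315, 0]) cylinder(h = 43, r = 154);


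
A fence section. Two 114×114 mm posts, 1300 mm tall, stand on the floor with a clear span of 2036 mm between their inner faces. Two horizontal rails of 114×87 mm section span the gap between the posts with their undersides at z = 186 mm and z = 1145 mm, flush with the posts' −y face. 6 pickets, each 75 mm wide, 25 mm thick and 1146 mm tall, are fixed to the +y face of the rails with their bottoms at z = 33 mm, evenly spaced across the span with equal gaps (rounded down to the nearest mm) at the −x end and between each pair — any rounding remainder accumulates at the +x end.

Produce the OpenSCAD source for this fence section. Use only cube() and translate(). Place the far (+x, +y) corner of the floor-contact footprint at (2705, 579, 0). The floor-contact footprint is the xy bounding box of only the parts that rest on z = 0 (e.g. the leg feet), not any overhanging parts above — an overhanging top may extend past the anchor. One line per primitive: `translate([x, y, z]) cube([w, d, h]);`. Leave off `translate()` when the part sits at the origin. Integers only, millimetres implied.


translate([441, 465, 0]) cube([114, 114, 1300]);
translate([2591, 465, 0]) cube([114, 114, 1300]);
translate([555, 465, 186]) cube([2036, 114, 87]);
translate([555, 465, 1145]) cube([2036, 114, 87]);
translate([781, 579, 33]) cube([75, 25, 1146]);
translate([1082, 579, 33]) cube([75, 25, 1146]);
translate([1383, 579, 33]) cube([75, 25, 1146]);
translate([1684, 579, 33]) cube([75, 25, 1146]);
translate([1985, 579, 33]) cube([75, 25, 1146]);
translate([2286, 579, 33]) cube([75, 25, 1146]);


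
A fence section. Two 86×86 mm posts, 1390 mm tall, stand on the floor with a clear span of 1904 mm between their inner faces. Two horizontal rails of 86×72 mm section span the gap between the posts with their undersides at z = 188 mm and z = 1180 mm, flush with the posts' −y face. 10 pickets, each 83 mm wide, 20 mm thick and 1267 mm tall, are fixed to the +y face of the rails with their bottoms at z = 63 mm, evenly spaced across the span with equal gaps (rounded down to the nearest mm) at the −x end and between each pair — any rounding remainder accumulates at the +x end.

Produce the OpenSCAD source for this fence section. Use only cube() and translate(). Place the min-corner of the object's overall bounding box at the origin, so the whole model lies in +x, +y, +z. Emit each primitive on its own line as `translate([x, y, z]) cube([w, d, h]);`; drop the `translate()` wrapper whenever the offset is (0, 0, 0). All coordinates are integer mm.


cube([86, 86, 1390]);
translate([1990, 0, 0]) cube([86, 86, 1390]);
translate([86, 0, 188]) cube([1904, 86, 72]);
translate([86, 0, 1180]) cube([1904, 86, 72]);
translate([183, 86, 63]) cube([83, 20, 1267]);
translate([363, 86, 63]) cube([83, 20, 1267]);
translate([543, 86, 63]) cube([83, 20, 1267]);
translate([723, 86, 63]) cube([83, 20, 1267]);
translate([903, 86, 63]) cube([83, 20, 1267]);
translate([1083, 86, 63]) cube([83, 20, 1267]);
translate([1263, 86, 63]) cube([83, 20, 1267]);
translate([1443, 86, 63]) cube([83, 20, 1267]);
translate([1623, 86, 63]) cube([83, 20, 1267]);
translate([1803, 86, 63]) cube([83, 20, 1267]);


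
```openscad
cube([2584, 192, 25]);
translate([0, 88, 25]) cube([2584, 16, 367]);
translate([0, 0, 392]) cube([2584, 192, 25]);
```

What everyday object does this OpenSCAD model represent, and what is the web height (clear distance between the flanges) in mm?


An I-beam. The web height is 367 mm.

Two wide flanges with a thin centred web — an I-beam. Overall 417 mm minus two 25 mm flanges gives a web of 417 − 2·25 = 367 mm.


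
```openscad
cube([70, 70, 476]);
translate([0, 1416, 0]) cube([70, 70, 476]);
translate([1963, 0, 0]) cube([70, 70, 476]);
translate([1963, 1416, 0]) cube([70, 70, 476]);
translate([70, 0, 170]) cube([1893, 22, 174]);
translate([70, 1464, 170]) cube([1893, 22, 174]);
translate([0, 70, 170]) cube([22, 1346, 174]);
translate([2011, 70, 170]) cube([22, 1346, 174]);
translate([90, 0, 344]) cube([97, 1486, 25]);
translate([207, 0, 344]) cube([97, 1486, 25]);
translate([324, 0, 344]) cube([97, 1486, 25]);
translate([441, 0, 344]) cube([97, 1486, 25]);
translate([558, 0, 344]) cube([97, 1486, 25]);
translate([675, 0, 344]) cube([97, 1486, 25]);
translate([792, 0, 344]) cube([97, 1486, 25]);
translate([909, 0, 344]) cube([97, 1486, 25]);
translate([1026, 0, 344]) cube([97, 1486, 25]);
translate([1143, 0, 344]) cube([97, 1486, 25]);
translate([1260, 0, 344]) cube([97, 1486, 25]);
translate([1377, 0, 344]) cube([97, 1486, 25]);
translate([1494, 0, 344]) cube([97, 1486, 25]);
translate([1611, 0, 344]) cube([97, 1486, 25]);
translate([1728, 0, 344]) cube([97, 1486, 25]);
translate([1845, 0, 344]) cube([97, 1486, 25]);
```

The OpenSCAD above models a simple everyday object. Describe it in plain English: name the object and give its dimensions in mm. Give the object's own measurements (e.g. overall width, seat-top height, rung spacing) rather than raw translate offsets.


A bed frame 2033 mm long (x) by 1486 mm wide (y). Four 70×70 mm corner posts, 476 mm tall, at the corners of the footprint. Four rails of 22 mm thickness and 174 mm height run between adjacent posts with their undersides at z = 170 mm, their outer faces flush with the outside of the frame (the two x-running rails run between the posts' inner faces; the two y-running rails run between the posts' inner faces). 16 slats, each 97 mm wide (x) and 25 mm thick, lie across the top of the two x-running rails, running the full 1486 mm width of the frame in y; along x they sit between the end posts with a 20 mm gap after the −x posts and between neighbouring slats, leaving 21 mm before the +x posts.


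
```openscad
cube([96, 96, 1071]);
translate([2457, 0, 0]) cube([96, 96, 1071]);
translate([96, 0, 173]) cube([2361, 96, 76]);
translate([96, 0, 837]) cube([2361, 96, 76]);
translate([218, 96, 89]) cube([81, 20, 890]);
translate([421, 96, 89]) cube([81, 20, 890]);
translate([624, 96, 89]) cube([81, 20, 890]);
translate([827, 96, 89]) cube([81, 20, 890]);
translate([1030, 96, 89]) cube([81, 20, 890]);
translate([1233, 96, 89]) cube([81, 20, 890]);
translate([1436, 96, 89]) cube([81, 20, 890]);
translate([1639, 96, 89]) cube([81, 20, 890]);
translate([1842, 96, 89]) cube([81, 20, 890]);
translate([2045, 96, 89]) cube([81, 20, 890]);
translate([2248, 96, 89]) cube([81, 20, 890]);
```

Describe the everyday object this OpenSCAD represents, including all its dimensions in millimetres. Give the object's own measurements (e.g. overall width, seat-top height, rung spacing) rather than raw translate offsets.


A fence section. Two 96×96 mm posts, 1071 mm tall, stand on the floor with a clear span of 2361 mm between their inner faces. Two horizontal rails of 96×76 mm section span the gap between the posts with their undersides at z = 173 mm and z = 837 mm, flush with the posts' −y face. 11 pickets, each 81 mm wide, 20 mm thick and 890 mm tall, are fixed to the +y face of the rails with their bottoms at z = 89 mm, spaced across the span with a 122 mm gap after the −x post and between neighbouring pickets, with 128 mm left before the +x post.


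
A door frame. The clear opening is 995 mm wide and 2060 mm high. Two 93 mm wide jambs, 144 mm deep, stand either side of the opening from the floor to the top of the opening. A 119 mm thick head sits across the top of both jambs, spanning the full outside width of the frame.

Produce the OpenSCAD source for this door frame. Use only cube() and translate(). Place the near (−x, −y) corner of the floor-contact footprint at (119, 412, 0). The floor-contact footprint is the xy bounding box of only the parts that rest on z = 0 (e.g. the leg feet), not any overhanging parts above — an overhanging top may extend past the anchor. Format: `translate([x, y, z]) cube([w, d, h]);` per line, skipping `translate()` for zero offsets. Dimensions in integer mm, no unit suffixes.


translate([119, 412, 0]) cube([93, 144, 2060]);
translate([1207, 412, 0]) cube([93, 144, 2060]);
translate([119, 412, 2060]) cube([1181, 144, 119]);


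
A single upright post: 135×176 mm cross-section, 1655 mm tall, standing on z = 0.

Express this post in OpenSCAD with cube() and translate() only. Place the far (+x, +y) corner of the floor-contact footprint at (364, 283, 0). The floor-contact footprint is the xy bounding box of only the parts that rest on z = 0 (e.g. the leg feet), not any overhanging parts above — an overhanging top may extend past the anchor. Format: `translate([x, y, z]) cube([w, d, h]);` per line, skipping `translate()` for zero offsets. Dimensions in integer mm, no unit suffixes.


translate([229, 107, 0]) cube([135, 176, 1655]);


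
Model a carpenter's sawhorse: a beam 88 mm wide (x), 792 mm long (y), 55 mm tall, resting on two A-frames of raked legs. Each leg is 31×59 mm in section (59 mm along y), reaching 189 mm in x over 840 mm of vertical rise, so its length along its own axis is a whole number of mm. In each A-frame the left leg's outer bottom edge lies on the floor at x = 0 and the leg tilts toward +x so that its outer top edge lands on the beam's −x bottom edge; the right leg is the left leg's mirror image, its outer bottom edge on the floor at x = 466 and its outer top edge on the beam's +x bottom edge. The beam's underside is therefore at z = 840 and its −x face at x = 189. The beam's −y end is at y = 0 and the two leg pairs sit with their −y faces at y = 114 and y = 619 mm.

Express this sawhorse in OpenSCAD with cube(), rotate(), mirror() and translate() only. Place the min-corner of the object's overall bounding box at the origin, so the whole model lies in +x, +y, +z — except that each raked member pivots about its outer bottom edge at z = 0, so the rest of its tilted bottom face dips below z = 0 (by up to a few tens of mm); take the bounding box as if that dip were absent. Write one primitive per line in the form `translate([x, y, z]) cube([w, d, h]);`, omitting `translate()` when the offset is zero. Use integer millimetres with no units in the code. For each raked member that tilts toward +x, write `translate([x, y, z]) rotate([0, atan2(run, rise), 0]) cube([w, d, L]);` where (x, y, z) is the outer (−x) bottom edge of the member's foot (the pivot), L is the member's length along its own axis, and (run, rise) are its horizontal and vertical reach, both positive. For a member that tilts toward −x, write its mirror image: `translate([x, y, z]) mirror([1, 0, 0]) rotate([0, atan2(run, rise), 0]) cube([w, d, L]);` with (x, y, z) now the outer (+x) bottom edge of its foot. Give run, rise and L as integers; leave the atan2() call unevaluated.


translate([189, 0, 840]) cube([88, 792, 55]);
translate([0, 114, 0]) rotate([0, atan2(189, 840), 0]) cube([31, 59, 861]);
translate([466, 114, 0]) mirror([1, 0, 0]) rotate([0, atan2(189, 840), 0]) cube([31, 59, 861]);
translate([0, 619, 0]) rotate([0, atan2(189, 840), 0]) cube([31, 59, 861]);
translate([466, 619, 0]) mirror([1, 0, 0]) rotate([0, atan2(189, 840), 0]) cube([31, 59, 861]);


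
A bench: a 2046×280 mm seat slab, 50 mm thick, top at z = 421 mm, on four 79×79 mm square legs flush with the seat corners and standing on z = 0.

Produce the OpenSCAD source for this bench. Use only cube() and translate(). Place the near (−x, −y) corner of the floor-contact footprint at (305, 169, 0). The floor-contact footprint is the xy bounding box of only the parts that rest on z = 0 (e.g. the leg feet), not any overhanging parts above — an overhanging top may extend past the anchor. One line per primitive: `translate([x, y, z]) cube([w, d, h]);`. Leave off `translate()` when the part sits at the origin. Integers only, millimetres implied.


translate([305, 169, 371]) cube([2046, 280, 50]);
translate([305, 169, 0]) cube([79, 79, 371]);
translate([305, 370, 0]) cube([79, 79, 371]);
translate([2272, 169, 0]) cube([79, 79, 371]);
translate([2272, 370, 0]) cube([79, 79, 371]);


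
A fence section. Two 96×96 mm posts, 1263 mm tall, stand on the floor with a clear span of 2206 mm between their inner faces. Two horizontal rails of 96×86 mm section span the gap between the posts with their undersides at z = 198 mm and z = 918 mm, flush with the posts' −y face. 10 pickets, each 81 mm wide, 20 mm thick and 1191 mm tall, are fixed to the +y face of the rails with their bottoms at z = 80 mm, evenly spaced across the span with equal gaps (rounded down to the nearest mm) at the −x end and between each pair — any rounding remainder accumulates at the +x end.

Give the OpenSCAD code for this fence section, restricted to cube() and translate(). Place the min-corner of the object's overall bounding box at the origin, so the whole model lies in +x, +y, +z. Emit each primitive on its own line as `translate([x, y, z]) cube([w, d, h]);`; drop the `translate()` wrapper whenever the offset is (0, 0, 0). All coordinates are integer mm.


cube([96, 96, 1263]);
translate([2302, 0, 0]) cube([96, 96, 1263]);
translate([96, 0, 198]) cube([2206, 96, 86]);
translate([96, 0, 918]) cube([2206, 96, 86]);
translate([222, 96, 80]) cube([81, 20, 1191]);
translate([429, 96, 80]) cube([81, 20, 1191]);
translate([636, 96, 80]) cube([81, 20, 1191]);
translate([843, 96, 80]) cube([81, 20, 1191]);
translate([1050, 96, 80]) cube([81, 20, 1191]);
translate([1257, 96, 80]) cube([81, 20, 1191]);
translate([1464, 96, 80]) cube([81, 20, 1191]);
translate([1671, 96, 80]) cube([81, 20, 1191]);
translate([1878, 96, 80]) cube([81, 20, 1191]);
translate([2085, 96, 80]) cube([81, 20, 1191]);


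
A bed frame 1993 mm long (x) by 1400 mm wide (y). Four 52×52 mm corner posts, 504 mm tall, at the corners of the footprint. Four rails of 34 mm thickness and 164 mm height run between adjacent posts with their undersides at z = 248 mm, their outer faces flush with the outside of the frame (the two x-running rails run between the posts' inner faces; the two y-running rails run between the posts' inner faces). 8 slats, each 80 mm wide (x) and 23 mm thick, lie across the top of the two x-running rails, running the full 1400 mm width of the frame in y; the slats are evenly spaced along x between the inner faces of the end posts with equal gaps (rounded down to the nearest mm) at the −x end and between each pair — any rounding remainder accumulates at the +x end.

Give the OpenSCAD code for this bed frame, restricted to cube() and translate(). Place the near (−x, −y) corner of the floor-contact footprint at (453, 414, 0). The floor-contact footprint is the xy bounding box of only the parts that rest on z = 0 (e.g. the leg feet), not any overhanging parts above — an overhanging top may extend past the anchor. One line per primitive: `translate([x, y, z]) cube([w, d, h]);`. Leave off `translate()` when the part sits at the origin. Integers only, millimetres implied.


translate([453, 414, 0]) cube([52, 52, 504]);
translate([453, 1762, 0]) cube([52, 52, 504]);
translate([2394, 414, 0]) cube([52, 52, 504]);
translate([2394, 1762, 0]) cube([52, 52, 504]);
translate([505, 414, 248]) cube([1889, 34, 164]);
translate([505, 1780, 248]) cube([1889, 34, 164]);
translate([453, 466, 248]) cube([34, 1296, 164]);
translate([2412, 466, 248]) cube([34, 1296, 164]);
translate([643, 414, 412]) cube([80, 1400, 23]);
translate([861, 414, 412]) cube([80, 1400, 23]);
translate([1079, 414, 412]) cube([80, 1400, 23]);
translate([1297, 414, 412]) cube([80, 1400, 23]);
translate([1515, 414, 412]) cube([80, 1400, 23]);
translate([1733, 414, 412]) cube([80, 1400, 23]);
translate([1951, 414, 412]) cube([80, 1400, 23]);
translate([2169, 414, 412]) cube([80, 1400, 23]);


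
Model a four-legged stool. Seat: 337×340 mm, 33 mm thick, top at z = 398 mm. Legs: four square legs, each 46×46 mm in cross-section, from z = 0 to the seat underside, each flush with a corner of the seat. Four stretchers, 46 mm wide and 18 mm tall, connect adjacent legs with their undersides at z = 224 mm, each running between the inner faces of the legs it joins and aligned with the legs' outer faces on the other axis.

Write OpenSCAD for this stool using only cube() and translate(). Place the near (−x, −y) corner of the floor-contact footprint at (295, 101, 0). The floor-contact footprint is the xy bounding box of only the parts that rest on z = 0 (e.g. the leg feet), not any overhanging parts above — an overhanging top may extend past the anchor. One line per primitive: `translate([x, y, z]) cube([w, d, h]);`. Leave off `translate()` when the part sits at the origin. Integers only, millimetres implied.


translate([295, 101, 365]) cube([337, 340, 33]);
translate([295, 101, 0]) cube([46, 46, 365]);
translate([586, 101, 0]) cube([46, 46, 365]);
translate([295, 395, 0]) cube([46, 46, 365]);
translate([586, 395, 0]) cube([46, 46, 365]);
translate([341, 101, 224]) cube([245, 46, 18]);
translate([341, 395, 224]) cube([245, 46, 18]);
translate([295, 147, 224]) cube([46, 248, 18]);
translate([586, 147, 224]) cube([46, 248, 18]);


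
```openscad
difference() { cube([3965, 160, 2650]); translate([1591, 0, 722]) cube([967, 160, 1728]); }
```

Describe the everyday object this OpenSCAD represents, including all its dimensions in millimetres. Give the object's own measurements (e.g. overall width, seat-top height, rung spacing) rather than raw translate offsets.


A wall 3965 mm long (x), 160 mm thick (y), 2650 mm tall, with a rectangular window opening cut through it. The opening is 967 mm wide and 1728 mm tall; its sill is at z = 722 mm and its near (−x) edge is 1591 mm from the wall's −x end. The opening passes through the full wall thickness.


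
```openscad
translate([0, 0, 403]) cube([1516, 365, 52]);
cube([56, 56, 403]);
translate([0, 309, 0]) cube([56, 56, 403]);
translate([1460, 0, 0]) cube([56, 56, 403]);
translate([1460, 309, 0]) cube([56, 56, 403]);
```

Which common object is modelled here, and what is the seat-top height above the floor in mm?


A bench. The seat-top height is 455 mm.

A long slab on four corner posts — a bench. The slab sits at z = 403 with thickness 52, so the top is 403 + 52 = 455 mm.


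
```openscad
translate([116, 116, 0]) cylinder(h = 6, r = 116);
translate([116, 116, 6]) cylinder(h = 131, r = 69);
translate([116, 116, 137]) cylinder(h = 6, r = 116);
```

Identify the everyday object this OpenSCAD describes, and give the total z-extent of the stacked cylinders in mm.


A spool. The overall height is 143 mm.

Three coaxial cylinders, large–small–large — a spool. Two 6 mm flanges and a 131 mm core give 6 + 131 + 6 = 143 mm.


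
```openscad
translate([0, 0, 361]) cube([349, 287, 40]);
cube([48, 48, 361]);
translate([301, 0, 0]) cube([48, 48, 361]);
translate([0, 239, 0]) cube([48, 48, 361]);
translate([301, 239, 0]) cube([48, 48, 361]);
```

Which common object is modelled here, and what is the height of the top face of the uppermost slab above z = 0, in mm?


A stool. The seat height is 401 mm.

A 349×287×40 slab at z = 361 on four corner posts — a stool. The seat top is 361 + 40 = 401 mm.


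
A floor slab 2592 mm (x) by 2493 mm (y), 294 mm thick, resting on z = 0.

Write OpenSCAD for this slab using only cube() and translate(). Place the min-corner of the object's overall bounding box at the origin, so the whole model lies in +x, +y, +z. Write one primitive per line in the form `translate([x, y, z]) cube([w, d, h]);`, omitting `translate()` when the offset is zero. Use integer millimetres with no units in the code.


cube([2592, 2493, 294]);


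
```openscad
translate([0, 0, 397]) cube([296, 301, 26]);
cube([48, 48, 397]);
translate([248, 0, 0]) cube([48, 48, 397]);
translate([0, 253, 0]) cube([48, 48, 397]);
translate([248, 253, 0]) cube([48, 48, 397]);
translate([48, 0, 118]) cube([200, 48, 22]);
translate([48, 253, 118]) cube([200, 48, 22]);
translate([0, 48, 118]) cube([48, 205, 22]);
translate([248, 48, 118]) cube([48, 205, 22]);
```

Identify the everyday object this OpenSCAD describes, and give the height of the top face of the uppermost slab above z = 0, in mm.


A stool. The seat height is 423 mm.

A 296×301×26 slab at z = 397 on four corner posts — a stool. The seat top is 397 + 26 = 423 mm.


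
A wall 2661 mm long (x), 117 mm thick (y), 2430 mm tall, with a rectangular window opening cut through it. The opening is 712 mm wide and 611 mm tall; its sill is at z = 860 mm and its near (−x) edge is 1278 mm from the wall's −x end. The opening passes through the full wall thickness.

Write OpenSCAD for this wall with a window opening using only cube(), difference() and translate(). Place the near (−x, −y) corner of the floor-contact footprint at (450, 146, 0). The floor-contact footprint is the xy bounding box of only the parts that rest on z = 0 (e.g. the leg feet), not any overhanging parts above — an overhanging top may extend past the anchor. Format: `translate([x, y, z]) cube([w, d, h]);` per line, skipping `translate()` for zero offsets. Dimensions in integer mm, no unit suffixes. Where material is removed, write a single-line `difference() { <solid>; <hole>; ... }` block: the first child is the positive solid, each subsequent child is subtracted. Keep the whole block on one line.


difference() { translate([450, 146, 0]) cube([2661, 117, 2430]); translate([1728, 146, 860]) cube([712, 117, 611]); }


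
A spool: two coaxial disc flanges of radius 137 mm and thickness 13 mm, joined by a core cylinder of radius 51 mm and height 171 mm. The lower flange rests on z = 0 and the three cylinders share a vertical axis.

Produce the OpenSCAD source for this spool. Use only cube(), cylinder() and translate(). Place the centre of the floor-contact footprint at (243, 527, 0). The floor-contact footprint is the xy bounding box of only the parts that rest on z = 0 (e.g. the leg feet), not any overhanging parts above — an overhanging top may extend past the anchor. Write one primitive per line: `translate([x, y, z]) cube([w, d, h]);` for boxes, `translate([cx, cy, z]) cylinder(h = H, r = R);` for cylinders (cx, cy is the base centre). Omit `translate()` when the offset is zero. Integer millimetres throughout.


translate([243, 527, 0]) cylinder(h = 13, r = 137);
translate([243, 527, 13]) cylinder(h = 171, r = 51);
translate([243, 527, 184]) cylinder(h = 13, r = 137);


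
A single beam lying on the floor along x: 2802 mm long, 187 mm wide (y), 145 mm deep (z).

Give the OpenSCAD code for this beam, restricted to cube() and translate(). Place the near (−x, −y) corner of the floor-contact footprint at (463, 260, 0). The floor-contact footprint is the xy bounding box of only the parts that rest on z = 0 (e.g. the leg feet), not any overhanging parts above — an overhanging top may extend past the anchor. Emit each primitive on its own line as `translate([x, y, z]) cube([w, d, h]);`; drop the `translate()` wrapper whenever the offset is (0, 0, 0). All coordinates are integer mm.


translate([463, 260, 0]) cube([2802, 187, 145]);
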